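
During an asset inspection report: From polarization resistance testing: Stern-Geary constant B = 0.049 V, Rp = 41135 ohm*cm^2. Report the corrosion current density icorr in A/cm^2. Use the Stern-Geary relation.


Apply the Stern-Geary relation: icorr = B / Rp
icorr = 0.049 / 41135 = 1.191×10^-6 A/cm^2

1.191×10^-6 A/cm^2


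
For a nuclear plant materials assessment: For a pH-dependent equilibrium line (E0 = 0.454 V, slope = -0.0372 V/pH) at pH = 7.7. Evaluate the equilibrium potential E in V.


Apply the Pourbaix line equation: E = E0 + slope*pH
E = 0.454 + (-0.0372)*7.7 = 0.454 + (-0.28644) = 0.16756 V
Rounded to 3 decimal places: E = 0.168 V

0.168 V


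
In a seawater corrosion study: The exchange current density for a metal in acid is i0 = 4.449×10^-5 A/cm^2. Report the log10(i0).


i0 = 4.449×10^-5 A/cm^2
log10(i0) = -4.352

-4.352


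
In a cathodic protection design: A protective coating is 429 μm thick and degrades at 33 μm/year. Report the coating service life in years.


Service life = thickness / degradation rate
Life = 429 / 33 = 13.0 years

13.0 years


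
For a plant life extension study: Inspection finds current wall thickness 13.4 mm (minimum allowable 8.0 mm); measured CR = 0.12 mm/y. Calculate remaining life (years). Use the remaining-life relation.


Apply the remaining-life relation: RL = (t_current − t_min) / CR
RL = (13.4 − 8.0) / 0.12 = 5.4 / 0.12 = 45.0 years

45.0 years


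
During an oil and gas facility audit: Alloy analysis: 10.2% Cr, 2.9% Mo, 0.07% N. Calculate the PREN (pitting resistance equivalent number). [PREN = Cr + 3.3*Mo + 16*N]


Apply the PREN formula: PREN = Cr + 3.3*Mo + 16*N
PREN = 10.2 + 3.3*2.9 + 16*0.07
PREN = 10.2 + 9.57 + 1.12 = 20.89

20.89


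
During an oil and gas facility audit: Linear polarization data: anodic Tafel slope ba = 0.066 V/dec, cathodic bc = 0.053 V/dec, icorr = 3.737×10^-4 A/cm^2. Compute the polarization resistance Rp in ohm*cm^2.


Apply the Stern-Geary equation: Rp = ba*bc / (2.303*icorr*(ba+bc))
ba*bc = 0.066*0.053 = 0.003498
ba+bc = 0.119; 2.303*icorr*(ba+bc) = 2.303*3.737×10^-4*0.119 = 1.024151×10^-4
Rp = 0.003498 / 1.024151×10^-4 = 34.16 ohm*cm^2

34.16 ohm*cm^2


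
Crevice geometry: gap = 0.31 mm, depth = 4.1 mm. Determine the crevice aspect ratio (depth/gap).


Aspect ratio = depth / gap
Ratio = 4.1 / 0.31 = 13.2

13.2


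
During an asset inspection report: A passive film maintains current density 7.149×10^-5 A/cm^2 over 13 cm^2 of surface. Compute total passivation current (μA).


I = i_pass * A, then convert A → μA (×10^6)
I = 7.149×10^-5 * 13 * 10^6 = 929.37 μA

929.37 μA


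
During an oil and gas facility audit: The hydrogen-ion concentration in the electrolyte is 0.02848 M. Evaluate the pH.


pH = −log10[H+]
pH = −log10(0.02848) = 1.55

1.55


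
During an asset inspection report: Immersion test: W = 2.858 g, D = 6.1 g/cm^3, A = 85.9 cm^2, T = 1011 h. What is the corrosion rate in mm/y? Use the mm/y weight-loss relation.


Apply the mm/y weight-loss relation: CR = 87600 * W / (D * A * T)
Numerator: 87600 * 2.858 = 250360.8
Denominator: 6.1 * 85.9 * 1011 = 529753.89
CR = 250360.8 / 529753.89 = 0.4726 mm/y

0.4726 mm/y


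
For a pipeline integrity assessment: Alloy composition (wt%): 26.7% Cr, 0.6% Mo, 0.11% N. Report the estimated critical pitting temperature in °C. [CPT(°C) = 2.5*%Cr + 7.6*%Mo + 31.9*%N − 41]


Apply the ASTM G48 empirical CPT estimate: CPT(°C) = 2.5*%Cr + 7.6*%Mo + 31.9*%N − 41
2.5*26.7 = 66.75; 7.6*0.6 = 4.56; 31.9*0.11 = 3.509
CPT = 66.75 + 4.56 + 3.509 − 41 = 33.819 °C
Rounded to 0.1 °C: CPT ≈ 33.8 °C

33.8 °C


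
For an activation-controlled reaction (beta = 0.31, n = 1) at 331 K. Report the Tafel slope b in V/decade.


Apply the Tafel slope relation: b = 2.303*R*T/(beta*n*F)
Numerator: 2.303 * 8.314 * 331 = 6337.7
Denominator: 0.31 * 1 * 96485 = 29910.35
b = 6337.7 / 29910.35 = 0.212 V/decade

0.212 V/decade


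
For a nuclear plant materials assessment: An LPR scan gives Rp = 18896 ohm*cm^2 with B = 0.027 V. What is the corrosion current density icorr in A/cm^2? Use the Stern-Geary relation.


Apply the Stern-Geary relation: icorr = B / Rp
icorr = 0.027 / 18896 = 1.429×10^-6 A/cm^2

1.429×10^-6 A/cm^2


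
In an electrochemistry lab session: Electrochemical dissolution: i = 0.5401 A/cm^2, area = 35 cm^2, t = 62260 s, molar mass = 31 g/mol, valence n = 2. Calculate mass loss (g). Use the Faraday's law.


Apply Faraday's law: m = i*A*t*M / (n*F)
Total charge passed Q = i*A*t = 0.5401*35*62260 = 1176931.91 C
m = Q*M/(n*F) = 1176931.91*31/(2*96485) = 189.0703 g

189.0703 g


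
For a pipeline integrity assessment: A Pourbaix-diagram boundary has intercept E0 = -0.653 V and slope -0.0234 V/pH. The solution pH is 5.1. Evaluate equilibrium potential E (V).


Apply the Pourbaix line equation: E = E0 + slope*pH
E = -0.653 + (-0.0234)*5.1 = -0.653 + (-0.11934) = -0.77234 V
Rounded to 3 decimal places: E = -0.772 V

-0.772 V


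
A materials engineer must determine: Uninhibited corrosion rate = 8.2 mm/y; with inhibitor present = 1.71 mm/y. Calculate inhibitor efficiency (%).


Apply the inhibitor-efficiency definition: IE = (CR_blank − CR_inh)/CR_blank × 100
IE = (8.2 − 1.71) / 8.2 × 100
IE = 6.49 / 8.2 × 100 = 79.1 %

79.1 %


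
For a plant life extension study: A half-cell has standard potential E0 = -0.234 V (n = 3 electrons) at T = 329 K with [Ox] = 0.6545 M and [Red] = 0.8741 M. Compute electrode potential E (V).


Apply the Nernst equation: E = E0 + (RT/nF)*ln([Ox]/[Red])
Step 1: RT/nF = 8.314*329/(3*96485) = 0.00944985 V
Step 2: [Ox]/[Red] = 0.6545/0.8741 = 0.74877
Step 3: ln(0.74877) = -0.289323
Step 4: correction = 0.00944985 * -0.289323 = -0.003 V
E = -0.234 + -0.003 = -0.237 V

-0.237 V


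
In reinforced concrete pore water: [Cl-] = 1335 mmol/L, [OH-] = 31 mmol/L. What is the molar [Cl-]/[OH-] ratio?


Threshold parameter = [Cl-] / [OH-] (molar basis; both in mmol/L, so units cancel)
Ratio = 1335 / 31 = 43.06

43.06


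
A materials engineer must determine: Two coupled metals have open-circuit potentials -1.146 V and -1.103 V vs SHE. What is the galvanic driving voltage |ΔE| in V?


Driving voltage is the absolute potential difference.
|ΔE| = |-1.146 − (-1.103)| = 0.043 V

0.043 V


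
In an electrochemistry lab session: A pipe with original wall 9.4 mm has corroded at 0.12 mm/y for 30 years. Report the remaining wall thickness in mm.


Remaining wall = original − CR × time
t = 9.4 − 0.12*30 = 9.4 − 3.6 = 5.8 mm

5.8 mm


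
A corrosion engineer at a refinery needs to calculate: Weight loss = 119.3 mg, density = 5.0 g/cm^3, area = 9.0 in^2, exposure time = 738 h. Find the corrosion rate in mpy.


Apply the mpy weight-loss relation: CR = 534 * W / (D * A * T)
Numerator: 534 * 119.3 = 63706.2
Denominator: 5.0 * 9.0 * 738 = 33210.0
CR = 63706.2 / 33210.0 = 1.918 mpy

1.918 mpy


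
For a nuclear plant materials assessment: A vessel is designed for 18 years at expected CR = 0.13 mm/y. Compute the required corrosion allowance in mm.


Corrosion allowance = CR × design life
CA = 0.13 * 18 = 2.34 mm

2.34 mm


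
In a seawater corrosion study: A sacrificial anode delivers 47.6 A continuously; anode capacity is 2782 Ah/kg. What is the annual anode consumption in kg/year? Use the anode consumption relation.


Annual consumption = current * hours per year / capacity
Rate = 47.6 * 8760 / 2782 = 149.9 kg/year

149.9 kg/year


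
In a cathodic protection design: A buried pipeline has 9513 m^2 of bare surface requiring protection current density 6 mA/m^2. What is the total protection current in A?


I = area * current density, then convert mA → A (÷1000)
I = 9513 * 6 / 1000 = 57.08 A

57.08 A


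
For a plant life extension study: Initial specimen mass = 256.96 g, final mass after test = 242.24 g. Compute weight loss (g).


Weight loss = initial − final
WL = 256.96 − 242.24 = 14.72 g

14.72 g


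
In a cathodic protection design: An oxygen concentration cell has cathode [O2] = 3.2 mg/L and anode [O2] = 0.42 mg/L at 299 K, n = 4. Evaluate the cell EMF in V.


Apply the Nernst concentration-cell relation: E = (RT/nF)*ln(C_cathode/C_anode)
RT/nF = 8.314*299/(4*96485) = 0.00644112 V
ln(3.2/0.42) = 2.03065
E = 0.00644112 * 2.03065 = 0.01308 V

0.01308 V


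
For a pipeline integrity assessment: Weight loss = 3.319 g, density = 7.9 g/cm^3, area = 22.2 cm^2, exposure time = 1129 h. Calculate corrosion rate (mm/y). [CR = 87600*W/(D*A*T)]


Apply the mm/y weight-loss relation: CR = 87600 * W / (D * A * T)
Numerator: 87600 * 3.319 = 290744.4
Denominator: 7.9 * 22.2 * 1129 = 198004.02
CR = 290744.4 / 198004.02 = 1.4684 mm/y

1.4684 mm/y


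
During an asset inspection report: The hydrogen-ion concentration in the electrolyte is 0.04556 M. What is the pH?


pH = −log10[H+]
pH = −log10(0.04556) = 1.34

1.34


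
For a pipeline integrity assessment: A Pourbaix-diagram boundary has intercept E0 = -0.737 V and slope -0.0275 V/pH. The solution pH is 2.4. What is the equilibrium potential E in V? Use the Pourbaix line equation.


Apply the Pourbaix line equation: E = E0 + slope*pH
E = -0.737 + (-0.0275)*2.4 = -0.737 + (-0.066) = -0.803 V
Rounded to 4 decimal places: E = -0.8030 V

-0.8030 V


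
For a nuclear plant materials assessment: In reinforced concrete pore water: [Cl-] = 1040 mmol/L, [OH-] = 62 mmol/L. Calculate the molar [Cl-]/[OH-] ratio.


Threshold parameter = [Cl-] / [OH-] (molar basis; both in mmol/L, so units cancel)
Ratio = 1040 / 62 = 16.77

16.77


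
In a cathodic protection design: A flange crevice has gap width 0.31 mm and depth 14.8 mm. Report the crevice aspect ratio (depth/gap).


Aspect ratio = depth / gap
Ratio = 14.8 / 0.31 = 47.7

47.7


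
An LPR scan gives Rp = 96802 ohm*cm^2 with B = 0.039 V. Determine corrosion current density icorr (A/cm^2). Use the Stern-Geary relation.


Apply the Stern-Geary relation: icorr = B / Rp
icorr = 0.039 / 96802 = 4.029×10^-7 A/cm^2

4.029×10^-7 A/cm^2


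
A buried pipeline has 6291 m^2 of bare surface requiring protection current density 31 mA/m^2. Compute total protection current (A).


I = area * current density, then convert mA → A (÷1000)
I = 6291 * 31 / 1000 = 195.02 A

195.02 A


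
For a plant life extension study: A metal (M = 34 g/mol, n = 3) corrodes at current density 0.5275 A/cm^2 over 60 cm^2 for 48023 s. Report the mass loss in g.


Apply Faraday's law: m = i*A*t*M / (n*F)
Total charge passed Q = i*A*t = 0.5275*60*48023 = 1519927.95 C
m = Q*M/(n*F) = 1519927.95*34/(3*96485) = 178.53397 g

178.53397 g


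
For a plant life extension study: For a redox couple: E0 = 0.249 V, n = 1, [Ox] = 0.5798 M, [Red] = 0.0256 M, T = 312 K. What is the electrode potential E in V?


Apply the Nernst equation: E = E0 + (RT/nF)*ln([Ox]/[Red])
Step 1: RT/nF = 8.314*312/(1*96485) = 0.02688468 V
Step 2: [Ox]/[Red] = 0.5798/0.0256 = 22.648437
Step 3: ln(22.648437) = 3.120091
Step 4: correction = 0.02688468 * 3.120091 = 0.0839 V
E = 0.249 + 0.0839 = 0.3329 V

0.3329 V


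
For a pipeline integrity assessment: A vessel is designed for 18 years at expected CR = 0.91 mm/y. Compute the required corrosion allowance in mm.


Corrosion allowance = CR × design life
CA = 0.91 * 18 = 16.38 mm

16.38 mm


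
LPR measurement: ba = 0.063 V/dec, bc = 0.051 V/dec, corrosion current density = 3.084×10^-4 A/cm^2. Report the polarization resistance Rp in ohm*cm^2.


Apply the Stern-Geary equation: Rp = ba*bc / (2.303*icorr*(ba+bc))
ba*bc = 0.063*0.051 = 0.003213
ba+bc = 0.114; 2.303*icorr*(ba+bc) = 2.303*3.084×10^-4*0.114 = 8.0967953×10^-5
Rp = 0.003213 / 8.0967953×10^-5 = 39.7 ohm*cm^2

39.7 ohm*cm^2


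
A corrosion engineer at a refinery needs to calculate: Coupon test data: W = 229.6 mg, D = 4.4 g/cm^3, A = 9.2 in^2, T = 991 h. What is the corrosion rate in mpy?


Apply the mpy weight-loss relation: CR = 534 * W / (D * A * T)
Numerator: 534 * 229.6 = 122606.4
Denominator: 4.4 * 9.2 * 991 = 40115.68
CR = 122606.4 / 40115.68 = 3.056 mpy

3.056 mpy


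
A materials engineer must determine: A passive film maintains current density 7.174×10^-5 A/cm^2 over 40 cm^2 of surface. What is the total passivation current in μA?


I = i_pass * A, then convert A → μA (×10^6)
I = 7.174×10^-5 * 40 * 10^6 = 2869.6 μA

2869.6 μA


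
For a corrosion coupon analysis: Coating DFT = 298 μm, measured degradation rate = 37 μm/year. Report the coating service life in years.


Service life = thickness / degradation rate
Life = 298 / 37 = 8.1 years

8.1 years


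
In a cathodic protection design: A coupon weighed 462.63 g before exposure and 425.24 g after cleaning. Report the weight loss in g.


Weight loss = initial − final
WL = 462.63 − 425.24 = 37.39 g

37.39 g


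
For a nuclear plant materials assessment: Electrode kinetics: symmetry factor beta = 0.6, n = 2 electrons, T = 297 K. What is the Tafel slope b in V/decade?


Apply the Tafel slope relation: b = 2.303*R*T/(beta*n*F)
Numerator: 2.303 * 8.314 * 297 = 5686.7
Denominator: 0.6 * 2 * 96485 = 115782.0
b = 5686.7 / 115782.0 = 0.049 V/decade

0.049 V/decade


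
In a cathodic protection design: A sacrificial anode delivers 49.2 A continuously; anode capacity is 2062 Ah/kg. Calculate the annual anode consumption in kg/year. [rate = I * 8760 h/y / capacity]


Annual consumption = current * hours per year / capacity
Rate = 49.2 * 8760 / 2062 = 209.0 kg/year

209.0 kg/year


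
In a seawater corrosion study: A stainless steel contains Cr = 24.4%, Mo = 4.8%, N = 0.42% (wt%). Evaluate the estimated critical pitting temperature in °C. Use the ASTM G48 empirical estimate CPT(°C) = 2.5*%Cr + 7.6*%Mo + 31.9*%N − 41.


Apply the ASTM G48 empirical CPT estimate: CPT(°C) = 2.5*%Cr + 7.6*%Mo + 31.9*%N − 41
2.5*24.4 = 61; 7.6*4.8 = 36.48; 31.9*0.42 = 13.398
CPT = 61 + 36.48 + 13.398 − 41 = 69.878 °C
Rounded to 0.1 °C: CPT ≈ 69.9 °C

69.9 °C


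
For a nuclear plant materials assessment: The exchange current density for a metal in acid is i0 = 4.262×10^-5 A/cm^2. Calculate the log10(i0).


i0 = 4.262×10^-5 A/cm^2
log10(i0) = -4.37

-4.37


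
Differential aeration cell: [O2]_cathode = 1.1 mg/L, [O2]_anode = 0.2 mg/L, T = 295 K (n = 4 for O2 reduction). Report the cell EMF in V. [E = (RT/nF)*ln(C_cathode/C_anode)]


Apply the Nernst concentration-cell relation: E = (RT/nF)*ln(C_cathode/C_anode)
RT/nF = 8.314*295/(4*96485) = 0.00635495 V
ln(1.1/0.2) = 1.70475
E = 0.00635495 * 1.70475 = 0.01083 V

0.01083 V


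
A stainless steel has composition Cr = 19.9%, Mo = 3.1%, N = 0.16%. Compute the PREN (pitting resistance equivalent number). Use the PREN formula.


Apply the PREN formula: PREN = Cr + 3.3*Mo + 16*N
PREN = 19.9 + 3.3*3.1 + 16*0.16
PREN = 19.9 + 10.23 + 2.56 = 32.69

32.69


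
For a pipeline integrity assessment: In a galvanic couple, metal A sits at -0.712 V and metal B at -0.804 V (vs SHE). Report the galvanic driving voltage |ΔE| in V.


Driving voltage is the absolute potential difference.
|ΔE| = |-0.712 − (-0.804)| = 0.092 V

0.092 V


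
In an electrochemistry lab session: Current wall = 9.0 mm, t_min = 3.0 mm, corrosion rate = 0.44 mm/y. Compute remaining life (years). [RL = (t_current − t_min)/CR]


Apply the remaining-life relation: RL = (t_current − t_min) / CR
RL = (9.0 − 3.0) / 0.44 = 6.0 / 0.44 = 13.6 years

13.6 years


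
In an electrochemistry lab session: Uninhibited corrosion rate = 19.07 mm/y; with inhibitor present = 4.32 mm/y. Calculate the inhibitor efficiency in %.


Apply the inhibitor-efficiency definition: IE = (CR_blank − CR_inh)/CR_blank × 100
IE = (19.07 − 4.32) / 19.07 × 100
IE = 14.75 / 19.07 × 100 = 77.3 %

77.3 %


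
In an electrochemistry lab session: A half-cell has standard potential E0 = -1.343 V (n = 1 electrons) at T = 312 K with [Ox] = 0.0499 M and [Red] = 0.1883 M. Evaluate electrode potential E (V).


Apply the Nernst equation: E = E0 + (RT/nF)*ln([Ox]/[Red])
Step 1: RT/nF = 8.314*312/(1*96485) = 0.02688468 V
Step 2: [Ox]/[Red] = 0.0499/0.1883 = 0.265003
Step 3: ln(0.265003) = -1.328014
Step 4: correction = 0.02688468 * -1.328014 = -0.036 V
E = -1.343 + -0.036 = -1.379 V

-1.379 V


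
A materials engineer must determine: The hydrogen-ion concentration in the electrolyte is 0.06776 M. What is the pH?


pH = −log10[H+]
pH = −log10(0.06776) = 1.17

1.17


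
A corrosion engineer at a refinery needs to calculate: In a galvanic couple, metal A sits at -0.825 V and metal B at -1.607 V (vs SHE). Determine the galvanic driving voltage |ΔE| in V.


Driving voltage is the absolute potential difference.
|ΔE| = |-0.825 − (-1.607)| = 0.782 V

0.782 V


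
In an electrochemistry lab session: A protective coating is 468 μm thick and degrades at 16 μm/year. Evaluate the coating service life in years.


Service life = thickness / degradation rate
Life = 468 / 16 = 29.3 years

29.3 years


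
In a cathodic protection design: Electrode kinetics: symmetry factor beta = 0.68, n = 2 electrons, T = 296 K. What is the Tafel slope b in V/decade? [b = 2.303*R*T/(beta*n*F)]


Apply the Tafel slope relation: b = 2.303*R*T/(beta*n*F)
Numerator: 2.303 * 8.314 * 296 = 5667.55
Denominator: 0.68 * 2 * 96485 = 131219.6
b = 5667.55 / 131219.6 = 0.0432 V/decade

0.0432 V/decade


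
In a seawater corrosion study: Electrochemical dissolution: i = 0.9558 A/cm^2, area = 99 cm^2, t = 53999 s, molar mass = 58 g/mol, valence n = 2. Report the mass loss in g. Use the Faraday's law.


Apply Faraday's law: m = i*A*t*M / (n*F)
Total charge passed Q = i*A*t = 0.9558*99*53999 = 5109612.1758 C
m = Q*M/(n*F) = 5109612.1758*58/(2*96485) = 1535.77 g

1535.77 g


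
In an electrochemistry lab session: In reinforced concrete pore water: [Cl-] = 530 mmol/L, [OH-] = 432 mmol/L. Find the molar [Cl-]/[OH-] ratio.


Threshold parameter = [Cl-] / [OH-] (molar basis; both in mmol/L, so units cancel)
Ratio = 530 / 432 = 1.23

1.23


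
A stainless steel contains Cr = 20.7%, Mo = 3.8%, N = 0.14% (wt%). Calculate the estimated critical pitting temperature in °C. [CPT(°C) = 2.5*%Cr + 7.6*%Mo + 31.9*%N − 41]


Apply the ASTM G48 empirical CPT estimate: CPT(°C) = 2.5*%Cr + 7.6*%Mo + 31.9*%N − 41
2.5*20.7 = 51.75; 7.6*3.8 = 28.88; 31.9*0.14 = 4.466
CPT = 51.75 + 28.88 + 4.466 − 41 = 44.096 °C
Rounded to 0.1 °C: CPT ≈ 44.1 °C

44.1 °C


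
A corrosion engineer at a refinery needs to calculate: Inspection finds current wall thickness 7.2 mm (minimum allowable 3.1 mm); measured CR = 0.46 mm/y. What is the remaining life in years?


Apply the remaining-life relation: RL = (t_current − t_min) / CR
RL = (7.2 − 3.1) / 0.46 = 4.1 / 0.46 = 8.9 years

8.9 years


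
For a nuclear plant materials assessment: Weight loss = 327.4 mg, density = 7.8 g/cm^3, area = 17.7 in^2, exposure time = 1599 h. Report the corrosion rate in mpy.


Apply the mpy weight-loss relation: CR = 534 * W / (D * A * T)
Numerator: 534 * 327.4 = 174831.6
Denominator: 7.8 * 17.7 * 1599 = 220757.94
CR = 174831.6 / 220757.94 = 0.792 mpy

0.792 mpy


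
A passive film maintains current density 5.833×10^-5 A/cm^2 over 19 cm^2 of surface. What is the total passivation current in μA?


I = i_pass * A, then convert A → μA (×10^6)
I = 5.833×10^-5 * 19 * 10^6 = 1108.27 μA

1108.27 μA


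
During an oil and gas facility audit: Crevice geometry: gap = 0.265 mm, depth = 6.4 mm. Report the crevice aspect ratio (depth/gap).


Aspect ratio = depth / gap
Ratio = 6.4 / 0.265 = 24.2

24.2


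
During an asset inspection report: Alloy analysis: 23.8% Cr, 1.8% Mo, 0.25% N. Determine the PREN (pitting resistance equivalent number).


Apply the PREN formula: PREN = Cr + 3.3*Mo + 16*N
PREN = 23.8 + 3.3*1.8 + 16*0.25
PREN = 23.8 + 5.94 + 4.0 = 33.74

33.74


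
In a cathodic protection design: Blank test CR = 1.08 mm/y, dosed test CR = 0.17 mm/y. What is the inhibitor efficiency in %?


Apply the inhibitor-efficiency definition: IE = (CR_blank − CR_inh)/CR_blank × 100
IE = (1.08 − 0.17) / 1.08 × 100
IE = 0.91 / 1.08 × 100 = 84.3 %

84.3 %


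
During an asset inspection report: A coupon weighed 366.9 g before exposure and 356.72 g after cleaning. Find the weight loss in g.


Weight loss = initial − final
WL = 366.9 − 356.72 = 10.18 g

10.18 g


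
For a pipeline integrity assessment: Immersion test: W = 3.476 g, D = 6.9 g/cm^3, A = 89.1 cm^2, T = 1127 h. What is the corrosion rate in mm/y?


Apply the mm/y weight-loss relation: CR = 87600 * W / (D * A * T)
Numerator: 87600 * 3.476 = 304497.6
Denominator: 6.9 * 89.1 * 1127 = 692868.33
CR = 304497.6 / 692868.33 = 0.4395 mm/y

0.4395 mm/y


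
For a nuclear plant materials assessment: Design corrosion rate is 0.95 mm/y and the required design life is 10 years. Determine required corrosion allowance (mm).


Corrosion allowance = CR × design life
CA = 0.95 * 10 = 9.5 mm

9.5 mm


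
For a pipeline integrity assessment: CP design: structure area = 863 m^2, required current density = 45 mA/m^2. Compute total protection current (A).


I = area * current density, then convert mA → A (÷1000)
I = 863 * 45 / 1000 = 38.84 A

38.84 A


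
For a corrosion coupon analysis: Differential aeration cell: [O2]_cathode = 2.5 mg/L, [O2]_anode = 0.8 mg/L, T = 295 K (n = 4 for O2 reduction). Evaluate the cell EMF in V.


Apply the Nernst concentration-cell relation: E = (RT/nF)*ln(C_cathode/C_anode)
RT/nF = 8.314*295/(4*96485) = 0.00635495 V
ln(2.5/0.8) = 1.13943
E = 0.00635495 * 1.13943 = 0.00724 V

0.00724 V


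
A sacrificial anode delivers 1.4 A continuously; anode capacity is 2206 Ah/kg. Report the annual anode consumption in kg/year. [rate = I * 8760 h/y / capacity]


Annual consumption = current * hours per year / capacity
Rate = 1.4 * 8760 / 2206 = 5.6 kg/year

5.6 kg/year


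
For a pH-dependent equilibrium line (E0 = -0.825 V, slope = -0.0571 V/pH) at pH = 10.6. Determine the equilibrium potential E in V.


Apply the Pourbaix line equation: E = E0 + slope*pH
E = -0.825 + (-0.0571)*10.6 = -0.825 + (-0.60526) = -1.43026 V
Rounded to 4 decimal places: E = -1.4303 V

-1.4303 V


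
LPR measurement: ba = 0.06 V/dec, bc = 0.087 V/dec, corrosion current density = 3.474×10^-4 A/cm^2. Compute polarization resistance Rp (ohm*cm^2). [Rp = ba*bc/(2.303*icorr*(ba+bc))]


Apply the Stern-Geary equation: Rp = ba*bc / (2.303*icorr*(ba+bc))
ba*bc = 0.06*0.087 = 0.00522
ba+bc = 0.147; 2.303*icorr*(ba+bc) = 2.303*3.474×10^-4*0.147 = 1.1760914×10^-4
Rp = 0.00522 / 1.1760914×10^-4 = 44.38 ohm*cm^2

44.38 ohm*cm^2


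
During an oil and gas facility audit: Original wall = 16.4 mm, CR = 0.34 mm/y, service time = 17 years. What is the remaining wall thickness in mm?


Remaining wall = original − CR × time
t = 16.4 − 0.34*17 = 16.4 − 5.78 = 10.62 mm

10.62 mm


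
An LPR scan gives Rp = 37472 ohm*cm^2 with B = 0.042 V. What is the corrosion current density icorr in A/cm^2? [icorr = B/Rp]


Apply the Stern-Geary relation: icorr = B / Rp
icorr = 0.042 / 37472 = 1.121×10^-6 A/cm^2

1.121×10^-6 A/cm^2


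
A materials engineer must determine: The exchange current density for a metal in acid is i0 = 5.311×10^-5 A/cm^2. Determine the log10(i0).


i0 = 5.311×10^-5 A/cm^2
log10(i0) = -4.275

-4.275


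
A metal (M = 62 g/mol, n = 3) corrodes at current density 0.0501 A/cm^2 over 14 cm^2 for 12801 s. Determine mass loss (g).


Apply Faraday's law: m = i*A*t*M / (n*F)
Total charge passed Q = i*A*t = 0.0501*14*12801 = 8978.6214 C
m = Q*M/(n*F) = 8978.6214*62/(3*96485) = 1.92318 g

1.92318 g


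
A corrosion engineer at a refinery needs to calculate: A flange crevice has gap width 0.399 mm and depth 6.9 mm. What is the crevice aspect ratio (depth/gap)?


Aspect ratio = depth / gap
Ratio = 6.9 / 0.399 = 17.3

17.3


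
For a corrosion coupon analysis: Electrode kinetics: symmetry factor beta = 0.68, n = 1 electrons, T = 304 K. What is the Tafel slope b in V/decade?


Apply the Tafel slope relation: b = 2.303*R*T/(beta*n*F)
Numerator: 2.303 * 8.314 * 304 = 5820.73
Denominator: 0.68 * 1 * 96485 = 65609.8
b = 5820.73 / 65609.8 = 0.0887 V/decade

0.0887 V/decade


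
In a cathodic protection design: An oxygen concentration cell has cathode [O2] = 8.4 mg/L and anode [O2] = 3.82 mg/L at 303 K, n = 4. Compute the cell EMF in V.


Apply the Nernst concentration-cell relation: E = (RT/nF)*ln(C_cathode/C_anode)
RT/nF = 8.314*303/(4*96485) = 0.00652729 V
ln(8.4/3.82) = 0.78798
E = 0.00652729 * 0.78798 = 0.00514 V

0.00514 V


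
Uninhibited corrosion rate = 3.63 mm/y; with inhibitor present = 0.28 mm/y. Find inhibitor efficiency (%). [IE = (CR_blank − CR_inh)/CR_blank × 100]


Apply the inhibitor-efficiency definition: IE = (CR_blank − CR_inh)/CR_blank × 100
IE = (3.63 − 0.28) / 3.63 × 100
IE = 3.35 / 3.63 × 100 = 92.3 %

92.3 %


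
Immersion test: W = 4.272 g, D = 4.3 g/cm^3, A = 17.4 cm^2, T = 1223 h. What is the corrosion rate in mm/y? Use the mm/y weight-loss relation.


Apply the mm/y weight-loss relation: CR = 87600 * W / (D * A * T)
Numerator: 87600 * 4.272 = 374227.2
Denominator: 4.3 * 17.4 * 1223 = 91504.86
CR = 374227.2 / 91504.86 = 4.0897 mm/y

4.0897 mm/y


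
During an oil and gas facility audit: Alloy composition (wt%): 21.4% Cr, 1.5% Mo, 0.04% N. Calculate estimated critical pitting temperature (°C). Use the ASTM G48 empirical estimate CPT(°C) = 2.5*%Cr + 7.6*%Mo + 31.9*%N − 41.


Apply the ASTM G48 empirical CPT estimate: CPT(°C) = 2.5*%Cr + 7.6*%Mo + 31.9*%N − 41
2.5*21.4 = 53.5; 7.6*1.5 = 11.4; 31.9*0.04 = 1.276
CPT = 53.5 + 11.4 + 1.276 − 41 = 25.176 °C
Rounded to 0.1 °C: CPT ≈ 25.2 °C

25.2 °C


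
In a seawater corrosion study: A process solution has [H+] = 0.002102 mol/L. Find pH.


pH = −log10[H+]
pH = −log10(0.002102) = 2.68

2.68


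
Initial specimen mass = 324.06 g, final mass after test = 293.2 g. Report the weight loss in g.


Weight loss = initial − final
WL = 324.06 − 293.2 = 30.86 g

30.86 g


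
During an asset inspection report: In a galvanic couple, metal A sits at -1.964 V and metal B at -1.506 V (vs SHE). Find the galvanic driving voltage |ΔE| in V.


Driving voltage is the absolute potential difference.
|ΔE| = |-1.964 − (-1.506)| = 0.458 V

0.458 V


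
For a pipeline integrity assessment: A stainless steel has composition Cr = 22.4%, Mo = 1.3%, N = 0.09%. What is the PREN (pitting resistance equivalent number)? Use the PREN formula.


Apply the PREN formula: PREN = Cr + 3.3*Mo + 16*N
PREN = 22.4 + 3.3*1.3 + 16*0.09
PREN = 22.4 + 4.29 + 1.44 = 28.13

28.13


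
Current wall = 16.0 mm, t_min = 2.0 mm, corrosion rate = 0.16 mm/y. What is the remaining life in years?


Apply the remaining-life relation: RL = (t_current − t_min) / CR
RL = (16.0 − 2.0) / 0.16 = 14.0 / 0.16 = 87.5 years

87.5 years


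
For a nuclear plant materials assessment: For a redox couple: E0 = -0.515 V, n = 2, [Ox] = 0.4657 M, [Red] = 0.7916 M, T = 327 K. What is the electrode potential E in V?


Apply the Nernst equation: E = E0 + (RT/nF)*ln([Ox]/[Red])
Step 1: RT/nF = 8.314*327/(2*96485) = 0.0140886 V
Step 2: [Ox]/[Red] = 0.4657/0.7916 = 0.588302
Step 3: ln(0.588302) = -0.530515
Step 4: correction = 0.0140886 * -0.530515 = -0.0075 V
E = -0.515 + -0.0075 = -0.5225 V

-0.5225 V


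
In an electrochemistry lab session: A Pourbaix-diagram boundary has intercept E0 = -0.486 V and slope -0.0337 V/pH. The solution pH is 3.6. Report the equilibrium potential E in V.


Apply the Pourbaix line equation: E = E0 + slope*pH
E = -0.486 + (-0.0337)*3.6 = -0.486 + (-0.12132) = -0.60732 V
Rounded to 3 decimal places: E = -0.607 V

-0.607 V


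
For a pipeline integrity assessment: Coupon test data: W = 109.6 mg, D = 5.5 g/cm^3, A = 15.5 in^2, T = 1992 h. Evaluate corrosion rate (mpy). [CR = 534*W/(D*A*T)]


Apply the mpy weight-loss relation: CR = 534 * W / (D * A * T)
Numerator: 534 * 109.6 = 58526.4
Denominator: 5.5 * 15.5 * 1992 = 169818.0
CR = 58526.4 / 169818.0 = 0.34464 mpy

0.34464 mpy


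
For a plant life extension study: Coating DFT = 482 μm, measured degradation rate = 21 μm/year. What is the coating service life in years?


Service life = thickness / degradation rate
Life = 482 / 21 = 23.0 years

23.0 years


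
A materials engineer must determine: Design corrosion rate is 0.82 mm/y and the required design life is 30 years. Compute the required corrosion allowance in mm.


Corrosion allowance = CR × design life
CA = 0.82 * 30 = 24.6 mm

24.6 mm


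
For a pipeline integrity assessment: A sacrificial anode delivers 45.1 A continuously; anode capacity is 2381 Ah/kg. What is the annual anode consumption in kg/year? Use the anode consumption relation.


Annual consumption = current * hours per year / capacity
Rate = 45.1 * 8760 / 2381 = 165.9 kg/year

165.9 kg/year


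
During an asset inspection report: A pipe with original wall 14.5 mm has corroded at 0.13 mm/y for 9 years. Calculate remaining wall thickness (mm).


Remaining wall = original − CR × time
t = 14.5 − 0.13*9 = 14.5 − 1.17 = 13.33 mm

13.33 mm


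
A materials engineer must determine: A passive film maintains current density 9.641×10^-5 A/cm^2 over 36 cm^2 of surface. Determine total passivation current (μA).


I = i_pass * A, then convert A → μA (×10^6)
I = 9.641×10^-5 * 36 * 10^6 = 3470.76 μA

3470.76 μA


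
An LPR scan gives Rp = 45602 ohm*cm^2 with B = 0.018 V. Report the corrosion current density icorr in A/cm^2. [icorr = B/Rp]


Apply the Stern-Geary relation: icorr = B / Rp
icorr = 0.018 / 45602 = 3.947×10^-7 A/cm^2

3.947×10^-7 A/cm^2


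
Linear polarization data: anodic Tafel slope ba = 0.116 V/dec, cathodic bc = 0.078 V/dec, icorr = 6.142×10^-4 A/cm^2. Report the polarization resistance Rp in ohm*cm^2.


Apply the Stern-Geary equation: Rp = ba*bc / (2.303*icorr*(ba+bc))
ba*bc = 0.116*0.078 = 0.009048
ba+bc = 0.194; 2.303*icorr*(ba+bc) = 2.303*6.142×10^-4*0.194 = 2.744135×10^-4
Rp = 0.009048 / 2.744135×10^-4 = 33.0 ohm*cm^2

33.0 ohm*cm^2


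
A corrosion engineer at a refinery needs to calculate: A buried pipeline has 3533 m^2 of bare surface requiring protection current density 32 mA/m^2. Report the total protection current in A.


I = area * current density, then convert mA → A (÷1000)
I = 3533 * 32 / 1000 = 113.06 A

113.06 A


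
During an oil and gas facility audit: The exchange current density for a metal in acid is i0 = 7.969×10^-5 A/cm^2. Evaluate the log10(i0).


i0 = 7.969×10^-5 A/cm^2
log10(i0) = -4.099

-4.099


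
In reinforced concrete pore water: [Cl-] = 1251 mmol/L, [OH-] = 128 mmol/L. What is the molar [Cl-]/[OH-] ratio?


Threshold parameter = [Cl-] / [OH-] (molar basis; both in mmol/L, so units cancel)
Ratio = 1251 / 128 = 9.77

9.77


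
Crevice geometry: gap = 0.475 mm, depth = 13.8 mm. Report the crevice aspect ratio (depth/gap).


Aspect ratio = depth / gap
Ratio = 13.8 / 0.475 = 29.1

29.1


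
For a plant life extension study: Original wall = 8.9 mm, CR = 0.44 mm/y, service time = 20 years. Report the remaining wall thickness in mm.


Remaining wall = original − CR × time
t = 8.9 − 0.44*20 = 8.9 − 8.8 = 0.1 mm

0.1 mm


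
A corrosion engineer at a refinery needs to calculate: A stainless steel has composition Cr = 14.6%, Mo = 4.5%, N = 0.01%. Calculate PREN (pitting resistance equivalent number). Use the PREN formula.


Apply the PREN formula: PREN = Cr + 3.3*Mo + 16*N
PREN = 14.6 + 3.3*4.5 + 16*0.01
PREN = 14.6 + 14.85 + 0.16 = 29.61

29.61


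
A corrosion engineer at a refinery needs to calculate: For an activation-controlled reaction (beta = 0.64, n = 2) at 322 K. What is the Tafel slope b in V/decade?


Apply the Tafel slope relation: b = 2.303*R*T/(beta*n*F)
Numerator: 2.303 * 8.314 * 322 = 6165.38
Denominator: 0.64 * 2 * 96485 = 123500.8
b = 6165.38 / 123500.8 = 0.05 V/decade

0.05 V/decade


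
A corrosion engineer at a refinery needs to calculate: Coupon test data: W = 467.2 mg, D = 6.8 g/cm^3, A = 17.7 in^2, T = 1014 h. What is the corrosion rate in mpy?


Apply the mpy weight-loss relation: CR = 534 * W / (D * A * T)
Numerator: 534 * 467.2 = 249484.8
Denominator: 6.8 * 17.7 * 1014 = 122045.04
CR = 249484.8 / 122045.04 = 2.0442 mpy

2.0442 mpy


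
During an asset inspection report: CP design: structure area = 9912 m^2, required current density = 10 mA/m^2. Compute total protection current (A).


I = area * current density, then convert mA → A (÷1000)
I = 9912 * 10 / 1000 = 99.12 A

99.12 A


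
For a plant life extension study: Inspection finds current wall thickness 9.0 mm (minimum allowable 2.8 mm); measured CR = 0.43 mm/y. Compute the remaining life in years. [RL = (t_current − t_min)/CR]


Apply the remaining-life relation: RL = (t_current − t_min) / CR
RL = (9.0 − 2.8) / 0.43 = 6.2 / 0.43 = 14.4 years

14.4 years


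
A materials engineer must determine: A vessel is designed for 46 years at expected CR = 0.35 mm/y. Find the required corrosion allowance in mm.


Corrosion allowance = CR × design life
CA = 0.35 * 46 = 16.1 mm

16.1 mm


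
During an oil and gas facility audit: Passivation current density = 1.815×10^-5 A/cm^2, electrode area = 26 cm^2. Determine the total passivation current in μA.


I = i_pass * A, then convert A → μA (×10^6)
I = 1.815×10^-5 * 26 * 10^6 = 471.9 μA

471.9 μA


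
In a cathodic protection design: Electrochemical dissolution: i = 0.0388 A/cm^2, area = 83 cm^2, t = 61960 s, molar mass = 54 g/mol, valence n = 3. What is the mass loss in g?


Apply Faraday's law: m = i*A*t*M / (n*F)
Total charge passed Q = i*A*t = 0.0388*83*61960 = 199535.984 C
m = Q*M/(n*F) = 199535.984*54/(3*96485) = 37.22493 g

37.22493 g


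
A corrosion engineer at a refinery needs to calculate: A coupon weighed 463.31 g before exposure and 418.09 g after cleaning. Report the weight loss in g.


Weight loss = initial − final
WL = 463.31 − 418.09 = 45.22 g

45.22 g


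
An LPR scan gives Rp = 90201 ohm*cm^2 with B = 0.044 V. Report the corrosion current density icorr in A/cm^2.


Apply the Stern-Geary relation: icorr = B / Rp
icorr = 0.044 / 90201 = 4.878×10^-7 A/cm^2

4.878×10^-7 A/cm^2


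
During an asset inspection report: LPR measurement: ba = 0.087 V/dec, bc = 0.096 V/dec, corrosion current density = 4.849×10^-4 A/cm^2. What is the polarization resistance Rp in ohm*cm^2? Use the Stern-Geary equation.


Apply the Stern-Geary equation: Rp = ba*bc / (2.303*icorr*(ba+bc))
ba*bc = 0.087*0.096 = 0.008352
ba+bc = 0.183; 2.303*icorr*(ba+bc) = 2.303*4.849×10^-4*0.183 = 2.0436062×10^-4
Rp = 0.008352 / 2.0436062×10^-4 = 40.9 ohm*cm^2

40.9 ohm*cm^2


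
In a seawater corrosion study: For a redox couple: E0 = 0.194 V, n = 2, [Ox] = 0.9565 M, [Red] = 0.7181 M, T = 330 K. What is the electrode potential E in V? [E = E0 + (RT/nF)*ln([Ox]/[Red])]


Apply the Nernst equation: E = E0 + (RT/nF)*ln([Ox]/[Red])
Step 1: RT/nF = 8.314*330/(2*96485) = 0.01421786 V
Step 2: [Ox]/[Red] = 0.9565/0.7181 = 1.331987
Step 3: ln(1.331987) = 0.286672
Step 4: correction = 0.01421786 * 0.286672 = 0.0041 V
E = 0.194 + 0.0041 = 0.1981 V

0.1981 V


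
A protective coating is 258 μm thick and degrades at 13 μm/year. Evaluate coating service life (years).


Service life = thickness / degradation rate
Life = 258 / 13 = 19.8 years

19.8 years


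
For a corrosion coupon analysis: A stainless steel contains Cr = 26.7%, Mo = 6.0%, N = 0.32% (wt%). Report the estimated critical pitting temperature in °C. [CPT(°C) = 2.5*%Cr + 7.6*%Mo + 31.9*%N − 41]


Apply the ASTM G48 empirical CPT estimate: CPT(°C) = 2.5*%Cr + 7.6*%Mo + 31.9*%N − 41
2.5*26.7 = 66.75; 7.6*6.0 = 45.6; 31.9*0.32 = 10.208
CPT = 66.75 + 45.6 + 10.208 − 41 = 81.558 °C
Rounded to 0.1 °C: CPT ≈ 81.6 °C

81.6 °C


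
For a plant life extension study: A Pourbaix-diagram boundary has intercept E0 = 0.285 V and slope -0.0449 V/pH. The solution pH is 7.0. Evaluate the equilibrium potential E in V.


Apply the Pourbaix line equation: E = E0 + slope*pH
E = 0.285 + (-0.0449)*7.0 = 0.285 + (-0.3143) = -0.0293 V
Rounded to 3 decimal places: E = -0.029 V

-0.029 V


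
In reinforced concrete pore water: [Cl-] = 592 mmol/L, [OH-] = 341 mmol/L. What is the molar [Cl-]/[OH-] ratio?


Threshold parameter = [Cl-] / [OH-] (molar basis; both in mmol/L, so units cancel)
Ratio = 592 / 341 = 1.74

1.74


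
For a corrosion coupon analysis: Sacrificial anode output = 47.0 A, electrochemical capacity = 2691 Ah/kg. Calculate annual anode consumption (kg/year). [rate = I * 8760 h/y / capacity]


Annual consumption = current * hours per year / capacity
Rate = 47.0 * 8760 / 2691 = 153.0 kg/year

153.0 kg/year


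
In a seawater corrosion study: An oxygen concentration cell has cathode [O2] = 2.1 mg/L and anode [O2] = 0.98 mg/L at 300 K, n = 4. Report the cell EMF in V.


Apply the Nernst concentration-cell relation: E = (RT/nF)*ln(C_cathode/C_anode)
RT/nF = 8.314*300/(4*96485) = 0.00646266 V
ln(2.1/0.98) = 0.76214
E = 0.00646266 * 0.76214 = 0.00493 V

0.00493 V


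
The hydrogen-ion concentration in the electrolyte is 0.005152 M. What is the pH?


pH = −log10[H+]
pH = −log10(0.005152) = 2.29

2.29


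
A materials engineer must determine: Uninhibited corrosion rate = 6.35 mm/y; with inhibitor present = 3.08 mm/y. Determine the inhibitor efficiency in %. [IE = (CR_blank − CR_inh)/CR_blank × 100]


Apply the inhibitor-efficiency definition: IE = (CR_blank − CR_inh)/CR_blank × 100
IE = (6.35 − 3.08) / 6.35 × 100
IE = 3.27 / 6.35 × 100 = 51.5 %

51.5 %


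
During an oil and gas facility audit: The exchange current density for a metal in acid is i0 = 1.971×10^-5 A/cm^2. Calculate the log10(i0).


i0 = 1.971×10^-5 A/cm^2
log10(i0) = -4.705

-4.705


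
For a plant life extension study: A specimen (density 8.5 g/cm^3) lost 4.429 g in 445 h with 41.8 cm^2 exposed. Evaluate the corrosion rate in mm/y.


Apply the mm/y weight-loss relation: CR = 87600 * W / (D * A * T)
Numerator: 87600 * 4.429 = 387980.4
Denominator: 8.5 * 41.8 * 445 = 158108.5
CR = 387980.4 / 158108.5 = 2.45389 mm/y

2.45389 mm/y


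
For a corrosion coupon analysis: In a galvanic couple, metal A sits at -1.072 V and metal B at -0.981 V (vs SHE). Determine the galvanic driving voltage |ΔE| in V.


Driving voltage is the absolute potential difference.
|ΔE| = |-1.072 − (-0.981)| = 0.091 V

0.091 V


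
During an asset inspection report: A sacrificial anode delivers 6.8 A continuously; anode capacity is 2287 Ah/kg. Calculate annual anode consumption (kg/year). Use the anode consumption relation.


Annual consumption = current * hours per year / capacity
Rate = 6.8 * 8760 / 2287 = 26.0 kg/year

26.0 kg/year


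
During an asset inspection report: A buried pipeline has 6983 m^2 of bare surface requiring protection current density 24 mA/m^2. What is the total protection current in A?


I = area * current density, then convert mA → A (÷1000)
I = 6983 * 24 / 1000 = 167.59 A

167.59 A


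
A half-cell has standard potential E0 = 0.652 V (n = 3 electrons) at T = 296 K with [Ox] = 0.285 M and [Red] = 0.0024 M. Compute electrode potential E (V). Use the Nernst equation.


Apply the Nernst equation: E = E0 + (RT/nF)*ln([Ox]/[Red])
Step 1: RT/nF = 8.314*296/(3*96485) = 0.00850199 V
Step 2: [Ox]/[Red] = 0.285/0.0024 = 118.75
Step 3: ln(118.75) = 4.77702
Step 4: correction = 0.00850199 * 4.77702 = 0.0406 V
E = 0.652 + 0.0406 = 0.6926 V

0.6926 V


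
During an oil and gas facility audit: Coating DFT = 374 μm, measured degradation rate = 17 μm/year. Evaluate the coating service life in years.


Service life = thickness / degradation rate
Life = 374 / 17 = 22.0 years

22.0 years
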